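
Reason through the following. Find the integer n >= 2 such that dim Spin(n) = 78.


dim Spin(n) = dim so(n) = n(n-1)/2.
Solve n(n-1)/2 = 78, i.e. n^2 - n - 156 = 0.
Discriminant = 1 + 8*78 = 625
n = (1 + sqrt(625))/2 = (1 + 25)/2 = 13


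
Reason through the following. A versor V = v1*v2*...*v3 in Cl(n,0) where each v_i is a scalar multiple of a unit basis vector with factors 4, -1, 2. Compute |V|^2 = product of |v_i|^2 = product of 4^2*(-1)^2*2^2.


Each vector v_i has |v_i|^2 = s_i^2
Squared scales: 4^2 = 16, (-1)^2 = 1, 2^2 = 4
|V|^2 = 16 * 1 * 4
= 64


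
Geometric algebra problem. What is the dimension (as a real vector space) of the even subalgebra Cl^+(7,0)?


Even subalgebra dimension = 2^(n-1)
n = 7 + 0 = 7
2^(7 - 1) = 2^6 = 64
Verification: sum of C(7,k) for even k = 1 + 21 + 35 + 7 = 64
Result = 64


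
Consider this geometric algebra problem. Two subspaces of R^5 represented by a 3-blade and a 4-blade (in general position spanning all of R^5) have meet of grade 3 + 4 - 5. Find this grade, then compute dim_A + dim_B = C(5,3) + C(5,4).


Meet grade = grade(A) + grade(B) - n
= 3 + 4 - 5 = 2
C(5,3) = 10
C(5,4) = 5
dim_A + dim_B = 10 + 5 = 15


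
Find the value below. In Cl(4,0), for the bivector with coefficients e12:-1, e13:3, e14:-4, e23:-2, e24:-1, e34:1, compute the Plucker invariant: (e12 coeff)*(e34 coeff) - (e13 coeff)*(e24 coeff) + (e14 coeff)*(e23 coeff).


Plucker relation: af - be + cd
a*f = (-1)*1 = -1
b*e = 3*(-1) = -3
c*d = (-4)*(-2) = 8
af - be + cd = -1 - (-3) + 8
= 10


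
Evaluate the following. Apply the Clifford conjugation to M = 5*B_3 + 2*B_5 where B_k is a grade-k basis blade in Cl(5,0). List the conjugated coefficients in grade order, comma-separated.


Clifford conjugate sign for grade k: (-1)^(k(k+1)/2)
Grade 3: (-1)^(3*4/2) = (-1)^6 = 1, coeff 5 -> 5
Grade 5: (-1)^(5*6/2) = (-1)^15 = -1, coeff 2 -> -2
Conjugated coefficients: 5, -2


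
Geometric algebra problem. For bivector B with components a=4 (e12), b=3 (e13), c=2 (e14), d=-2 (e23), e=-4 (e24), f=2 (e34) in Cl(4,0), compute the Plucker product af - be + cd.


Plucker relation: af - be + cd
a*f = 4*2 = 8
b*e = 3*(-4) = -12
c*d = 2*(-2) = -4
af - be + cd = 8 - (-12) + (-4)
= 16


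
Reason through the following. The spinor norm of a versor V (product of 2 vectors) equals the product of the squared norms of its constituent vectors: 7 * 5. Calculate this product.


Spinor norm N(V) = |v1|^2 * |v2|^2 * ... * |v2|^2
= 7 * 5
Running product: 7, 35
N(V) = 35


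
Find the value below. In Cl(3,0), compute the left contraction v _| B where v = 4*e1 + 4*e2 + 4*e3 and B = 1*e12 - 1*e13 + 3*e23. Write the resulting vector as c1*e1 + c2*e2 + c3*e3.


Left contraction v _| B = <vB>_1 (grade-1 part of the geometric product vB).
Using e1_|e12 = e2, e2_|e12 = -e1, e1_|e13 = e3, e3_|e13 = -e1, e2_|e23 = e3, e3_|e23 = -e2:
e1 coeff: -v2*b12 - v3*b13 = -(4)*(1) - (4)*(-1) = 0
e2 coeff: v1*b12 - v3*b23 = (4)*(1) - (4)*(3) = -8
e3 coeff: v1*b13 + v2*b23 = (4)*(-1) + (4)*(3) = 8
v _| B = 0*e1 - 8*e2 + 8*e3


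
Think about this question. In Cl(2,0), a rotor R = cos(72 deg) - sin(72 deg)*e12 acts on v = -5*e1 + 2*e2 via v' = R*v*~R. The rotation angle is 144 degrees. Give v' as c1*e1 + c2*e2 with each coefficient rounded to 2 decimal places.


Rotor R = cos(72deg) - sin(72deg)*e12
Rotation angle theta = 2 * 72 = 144 degrees
v' = R*v*~R rotates v by theta.
cos(144deg) = -0.8090, sin(144deg) = 0.5878
v'_1 = -5*cos(144deg) - 2*sin(144deg)
= -5*(-0.8090) - 2*0.5878
= 2.87
v'_2 = -5*sin(144deg) + 2*cos(144deg)
= -5*0.5878 + 2*(-0.8090)
= -4.56
v' = 2.87*e1 - 4.56*e2


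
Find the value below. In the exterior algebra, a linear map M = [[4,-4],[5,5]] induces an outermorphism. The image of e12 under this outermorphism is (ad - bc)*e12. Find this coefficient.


The outermorphism of a linear map f sends e1^e2 to f(e1)^f(e2).
f(e1) = 4*e1 + 5*e2
f(e2) = -4*e1 + 5*e2
f(e1) ^ f(e2) = (4*e1 + 5*e2) ^ (-4*e1 + 5*e2)
= 4*5*e12 + 5*(-4)*e21
= (20 - (-20))*e12
= 40*e12
Coefficient = 40


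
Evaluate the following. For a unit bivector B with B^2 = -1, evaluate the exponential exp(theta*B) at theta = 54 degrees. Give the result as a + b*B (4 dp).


For a unit bivector B with B^2 = -1, the exponential series gives
e^(theta*B) = cos(theta) + sin(theta)*B (the GA analogue of Euler's formula).
theta = 54 degrees = 0.942478 rad
cos(54 deg) = 0.5878
sin(54 deg) = 0.8090
exp(theta*B) = 0.5878 + 0.8090*B


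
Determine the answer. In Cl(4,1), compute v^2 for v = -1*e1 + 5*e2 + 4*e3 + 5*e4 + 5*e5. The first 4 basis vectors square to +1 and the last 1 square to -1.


v^2 = sum of c_i^2 * e_i^2
Positive signature terms (e_i^2 = +1): (-1)^2 + 5^2 + 4^2 + 5^2 = 67
Negative signature terms (e_j^2 = -1): 5^2 = 25
v^2 = 67 - 25 = 42


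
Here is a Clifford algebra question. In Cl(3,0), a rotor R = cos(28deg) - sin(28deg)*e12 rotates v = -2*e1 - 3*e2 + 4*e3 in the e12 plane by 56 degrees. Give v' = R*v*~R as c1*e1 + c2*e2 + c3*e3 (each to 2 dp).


Rotor R = cos(28deg) - sin(28deg)*e12
Rotation angle theta = 2 * 28 = 56 degrees in the e12 plane (e1 -> e2).
The component perpendicular to the plane (e3) is invariant: v'_3 = v3 = 4.00
cos(56deg) = 0.5592, sin(56deg) = 0.8290
v'_1 = v1*cos(theta) - v2*sin(theta) = -2*0.5592 - (-3)*0.8290 = 1.37
v'_2 = v1*sin(theta) + v2*cos(theta) = -2*0.8290 + (-3)*0.5592 = -3.34
v' = 1.37*e1 - 3.34*e2 + 4.00*e3


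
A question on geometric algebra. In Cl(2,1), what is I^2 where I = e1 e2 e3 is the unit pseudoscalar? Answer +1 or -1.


The pseudoscalar I = e1...e_n (product of all n generators) of Cl(p,q) satisfies I^2 = (-1)^(q + n(n-1)/2).
p = 2, q = 1, n = p + q = 3
n(n-1)/2 = 3 * 2 / 2 = 3
Exponent = q + n(n-1)/2 = 1 + 3 = 4
I^2 = (-1)^4 = +1


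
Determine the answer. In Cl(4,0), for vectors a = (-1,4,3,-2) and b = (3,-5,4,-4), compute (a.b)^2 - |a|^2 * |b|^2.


a . b = (-1)*3 + 4*(-5) + 3*4 + (-2)*(-4)
= -3 + (-20) + 12 + 8 = -3
|a|^2 = (-1)^2 + 4^2 + 3^2 + (-2)^2 = 30
|b|^2 = 3^2 + (-5)^2 + 4^2 + (-4)^2 = 66
(a.b)^2 = (-3)^2 = 9
|a|^2 * |b|^2 = 30 * 66 = 1980
Result = 9 - 1980 = -1971


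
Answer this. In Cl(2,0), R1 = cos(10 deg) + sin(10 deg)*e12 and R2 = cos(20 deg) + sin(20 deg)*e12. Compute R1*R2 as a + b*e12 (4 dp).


Same-plane rotors commute and their half-angles add:
R1*R2 = cos(a1 + a2) + sin(a1 + a2)*e12.
a1 + a2 = 10 + 20 = 30 deg
cos(30 deg) = 0.8660
sin(30 deg) = 0.5000
R1*R2 = 0.8660 + 0.5000*e12


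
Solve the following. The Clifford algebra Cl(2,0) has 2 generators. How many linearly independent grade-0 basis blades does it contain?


Number of grade-k basis blades in Cl(p,q) with n = p + q is C(n, k).
n = 2 + 0 = 2
C(2, 0) = 2! / (0! * 2!)
= 2 / (1 * 2)
= 1


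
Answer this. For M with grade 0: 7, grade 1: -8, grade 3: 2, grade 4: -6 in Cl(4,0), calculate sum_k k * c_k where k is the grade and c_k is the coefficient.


Grade-weighted sum = sum of grade_k * coefficient_k
0*7 = 0
1*(-8) = -8
3*2 = 6
4*(-6) = -24
Total = 0 + (-8) + 6 + (-24) = -26


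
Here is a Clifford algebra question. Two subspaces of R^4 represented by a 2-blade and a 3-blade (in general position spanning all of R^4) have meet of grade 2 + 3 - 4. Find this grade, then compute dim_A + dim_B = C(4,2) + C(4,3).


Meet grade = grade(A) + grade(B) - n
= 2 + 3 - 4 = 1
C(4,2) = 6
C(4,3) = 4
dim_A + dim_B = 6 + 4 = 10


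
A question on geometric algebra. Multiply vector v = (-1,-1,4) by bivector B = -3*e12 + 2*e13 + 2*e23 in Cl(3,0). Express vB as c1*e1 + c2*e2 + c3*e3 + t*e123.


vB has grade-1 (vector) and grade-3 (trivector) parts: vB = (v _| B) + (v ^ B).
Vector part <vB>_1:
  e1: -v2*b12 - v3*b13 = -(-1)*(-3) - (4)*(2) = -11
  e2: v1*b12 - v3*b23 = (-1)*(-3) - (4)*(2) = -5
  e3: v1*b13 + v2*b23 = (-1)*(2) + (-1)*(2) = -4
Trivector part <vB>_3:
  e123: v1*b23 - v2*b13 + v3*b12 = (-1)*(2) - (-1)*(2) + (4)*(-3) = -12
vB = -11*e1 - 5*e2 - 4*e3 - 12*e123


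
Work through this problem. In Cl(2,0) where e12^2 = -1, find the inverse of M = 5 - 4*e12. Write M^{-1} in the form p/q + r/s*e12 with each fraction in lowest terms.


M = 5 - 4*e12, where e12^2 = -1.
Since M commutes with its reverse ~M = a - b*e12, M * ~M = a^2 - b^2*e12^2 = a^2 + b^2.
So M^{-1} = ~M / (a^2 + b^2) = (a - b*e12)/(a^2 + b^2).
a^2 + b^2 = 25 + 16 = 41
Scalar part = 5/41 = 5/41
Bivector coeff = 4/41 = 4/41
M^{-1} = 5/41 + 4/41*e12


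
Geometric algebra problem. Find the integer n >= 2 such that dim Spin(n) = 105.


dim Spin(n) = dim so(n) = n(n-1)/2.
Solve n(n-1)/2 = 105, i.e. n^2 - n - 210 = 0.
Discriminant = 1 + 8*105 = 841
n = (1 + sqrt(841))/2 = (1 + 29)/2 = 15


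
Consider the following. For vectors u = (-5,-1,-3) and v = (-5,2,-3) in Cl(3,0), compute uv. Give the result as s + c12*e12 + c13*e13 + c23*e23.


In Cl(3,0): e_i^2 = 1, e_ie_j = -e_je_i for i != j.
Scalar part = u . v = (-5)*(-5) + (-1)*2 + (-3)*(-3)
= 25 + (-2) + 9 = 32
e12 coeff = (-5)*2 - (-1)*(-5) = -10 - 5 = -15
e13 coeff = (-5)*(-3) - (-3)*(-5) = 15 - 15 = 0
e23 coeff = (-1)*(-3) - (-3)*2 = 3 - (-6) = 9
uv = 32 - 15*e12 + 0*e13 + 9*e23


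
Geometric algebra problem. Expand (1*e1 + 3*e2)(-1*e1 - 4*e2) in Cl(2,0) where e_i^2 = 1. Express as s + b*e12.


Expand: (1*e1 + 3*e2)(-1*e1 - 4*e2)
= 1*(-1)*e1e1 + 1*(-4)*e1e2 + 3*(-1)*e2e1 + 3*(-4)*e2e2
Using e1^2 = e2^2 = 1, e2e1 = -e1e2:
Scalar part s = 1*(-1) + 3*(-4) = -1 + (-12) = -13
Bivector part b = 1*(-4) - 3*(-1) = -4 - (-3) = -1
uv = -13 - 1*e12


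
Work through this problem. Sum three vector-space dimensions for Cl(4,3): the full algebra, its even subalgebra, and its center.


n = 4 + 3 = 7
Total dim = 2^7 = 128
Even subalgebra dim = 2^6 = 64
n is odd, so center dim = 2
Sum = 128 + 64 + 2 = 194


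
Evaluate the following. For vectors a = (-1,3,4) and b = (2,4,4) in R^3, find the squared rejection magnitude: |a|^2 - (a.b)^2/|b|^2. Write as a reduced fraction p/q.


|a|^2 = (-1)^2 + 3^2 + 4^2 = 26
|b|^2 = 2^2 + 4^2 + 4^2 = 36
a . b = (-1)*2 + 3*4 + 4*4 = 26
(a.b)^2 = 26^2 = 676
|rej|^2 = 26 - 676/36
= (936 - 676)/36
= 260/36
In lowest terms: 65/9


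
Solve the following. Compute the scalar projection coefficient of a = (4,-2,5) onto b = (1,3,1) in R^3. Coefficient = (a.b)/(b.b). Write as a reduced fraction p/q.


Projection coefficient = (a . b) / (b . b)
a . b = 4*1 + (-2)*3 + 5*1
= 4 + (-6) + 5 = 3
b . b = 1^2 + 3^2 + 1^2
= 1 + 9 + 1 = 11
Coefficient = 3/11
In lowest terms: 3/11


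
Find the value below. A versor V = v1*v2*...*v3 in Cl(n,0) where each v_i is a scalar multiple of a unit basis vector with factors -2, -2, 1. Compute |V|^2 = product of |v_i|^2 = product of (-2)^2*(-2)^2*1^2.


Each vector v_i has |v_i|^2 = s_i^2
Squared scales: (-2)^2 = 4, (-2)^2 = 4, 1^2 = 1
|V|^2 = 4 * 4 * 1
= 16


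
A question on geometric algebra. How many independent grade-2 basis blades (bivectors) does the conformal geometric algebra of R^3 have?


The conformal model of R^3 uses Cl(4,1) with m = 3 + 2 = 5 generators.
Number of grade-2 blades = C(m, 2) = C(5, 2)
= 5*4/2 = 10


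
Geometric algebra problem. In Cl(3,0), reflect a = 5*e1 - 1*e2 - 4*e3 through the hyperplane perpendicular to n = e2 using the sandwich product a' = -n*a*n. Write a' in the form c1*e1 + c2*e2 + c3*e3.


Reflection formula: a' = -n*a*n, with n = e2 (unit vector, n^2 = 1).
For reflection through hyperplane perp to e2:
The component along e2 flips sign, others stay.
a = (5, -1, -4)
a' = (5, 1, -4)
a' = 5*e1 + 1*e2 - 4*e3


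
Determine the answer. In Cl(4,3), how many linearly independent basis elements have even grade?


Even subalgebra dimension = 2^(n-1)
n = 4 + 3 = 7
2^(7 - 1) = 2^6 = 64
Verification: sum of C(7,k) for even k = 1 + 21 + 35 + 7 = 64
Result = 64


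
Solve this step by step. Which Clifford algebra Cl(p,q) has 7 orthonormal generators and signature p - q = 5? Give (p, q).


We need p + q = 7 and p - q = 5.
Adding: 2p = 7 + 5 = 12, so p = 6.
Then q = 7 - 6 = 1.
(p, q) = (6, 1)


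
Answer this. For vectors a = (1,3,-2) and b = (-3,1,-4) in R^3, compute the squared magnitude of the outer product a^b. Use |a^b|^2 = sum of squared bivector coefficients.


a wedge b = (a1*b2 - a2*b1)*e12 + (a1*b3 - a3*b1)*e13 + (a2*b3 - a3*b2)*e23
e12 coeff: 1*1 - 3*(-3) = 1 - (-9) = 10
e13 coeff: 1*(-4) - (-2)*(-3) = -4 - 6 = -10
e23 coeff: 3*(-4) - (-2)*1 = -12 - (-2) = -10
|a wedge b|^2 = 10^2 + (-10)^2 + (-10)^2
= 100 + 100 + 100
= 300


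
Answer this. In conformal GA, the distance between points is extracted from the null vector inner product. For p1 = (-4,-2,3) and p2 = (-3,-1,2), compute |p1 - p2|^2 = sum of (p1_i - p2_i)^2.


p1 - p2 = (-1, -1, 1)
|p1 - p2|^2 = (-1)^2 + (-1)^2 + 1^2
= 1 + 1 + 1
= 3


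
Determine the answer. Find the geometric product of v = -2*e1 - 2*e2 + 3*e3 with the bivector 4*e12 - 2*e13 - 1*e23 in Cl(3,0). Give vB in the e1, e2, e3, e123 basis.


vB has grade-1 (vector) and grade-3 (trivector) parts: vB = (v _| B) + (v ^ B).
Vector part <vB>_1:
  e1: -v2*b12 - v3*b13 = -(-2)*(4) - (3)*(-2) = 14
  e2: v1*b12 - v3*b23 = (-2)*(4) - (3)*(-1) = -5
  e3: v1*b13 + v2*b23 = (-2)*(-2) + (-2)*(-1) = 6
Trivector part <vB>_3:
  e123: v1*b23 - v2*b13 + v3*b12 = (-2)*(-1) - (-2)*(-2) + (3)*(4) = 10
vB = 14*e1 - 5*e2 + 6*e3 + 10*e123


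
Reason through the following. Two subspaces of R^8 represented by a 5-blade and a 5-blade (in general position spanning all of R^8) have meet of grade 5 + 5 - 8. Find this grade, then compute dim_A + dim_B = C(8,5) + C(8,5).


Meet grade = grade(A) + grade(B) - n
= 5 + 5 - 8 = 2
C(8,5) = 56
C(8,5) = 56
dim_A + dim_B = 56 + 56 = 112


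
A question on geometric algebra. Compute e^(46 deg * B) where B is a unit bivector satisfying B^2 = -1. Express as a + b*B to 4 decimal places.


For a unit bivector B with B^2 = -1, the exponential series gives
e^(theta*B) = cos(theta) + sin(theta)*B (the GA analogue of Euler's formula).
theta = 46 degrees = 0.802851 rad
cos(46 deg) = 0.6947
sin(46 deg) = 0.7193
exp(theta*B) = 0.6947 + 0.7193*B


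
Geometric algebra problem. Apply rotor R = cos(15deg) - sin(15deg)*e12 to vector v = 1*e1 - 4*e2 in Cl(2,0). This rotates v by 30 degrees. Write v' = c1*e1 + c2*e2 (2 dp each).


Rotor R = cos(15deg) - sin(15deg)*e12
Rotation angle theta = 2 * 15 = 30 degrees
v' = R*v*~R rotates v by theta.
cos(30deg) = 0.8660, sin(30deg) = 0.5000
v'_1 = 1*cos(30deg) - (-4)*sin(30deg)
= 1*0.8660 - (-4)*0.5000
= 2.87
v'_2 = 1*sin(30deg) + (-4)*cos(30deg)
= 1*0.5000 + (-4)*0.8660
= -2.96
v' = 2.87*e1 - 2.96*e2


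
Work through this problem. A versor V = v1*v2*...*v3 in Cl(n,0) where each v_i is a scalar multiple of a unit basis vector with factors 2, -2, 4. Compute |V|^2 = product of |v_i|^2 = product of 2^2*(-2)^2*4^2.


Each vector v_i has |v_i|^2 = s_i^2
Squared scales: 2^2 = 4, (-2)^2 = 4, 4^2 = 16
|V|^2 = 4 * 4 * 16
= 256


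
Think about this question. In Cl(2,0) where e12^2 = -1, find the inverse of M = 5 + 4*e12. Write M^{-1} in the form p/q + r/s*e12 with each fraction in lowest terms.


M = 5 + 4*e12, where e12^2 = -1.
Since M commutes with its reverse ~M = a - b*e12, M * ~M = a^2 - b^2*e12^2 = a^2 + b^2.
So M^{-1} = ~M / (a^2 + b^2) = (a - b*e12)/(a^2 + b^2).
a^2 + b^2 = 25 + 16 = 41
Scalar part = 5/41 = 5/41
Bivector coeff = -4/41 = -4/41
M^{-1} = 5/41 - 4/41*e12


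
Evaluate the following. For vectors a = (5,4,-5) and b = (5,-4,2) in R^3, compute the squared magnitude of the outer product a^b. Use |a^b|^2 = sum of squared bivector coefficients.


a wedge b = (a1*b2 - a2*b1)*e12 + (a1*b3 - a3*b1)*e13 + (a2*b3 - a3*b2)*e23
e12 coeff: 5*(-4) - 4*5 = -20 - 20 = -40
e13 coeff: 5*2 - (-5)*5 = 10 - (-25) = 35
e23 coeff: 4*2 - (-5)*(-4) = 8 - 20 = -12
|a wedge b|^2 = (-40)^2 + 35^2 + (-12)^2
= 1600 + 1225 + 144
= 2969


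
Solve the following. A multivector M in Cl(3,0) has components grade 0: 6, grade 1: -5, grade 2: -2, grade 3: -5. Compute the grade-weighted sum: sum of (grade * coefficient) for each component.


Grade-weighted sum = sum of grade_k * coefficient_k
0*6 = 0
1*(-5) = -5
2*(-2) = -4
3*(-5) = -15
Total = 0 + (-5) + (-4) + (-15) = -24


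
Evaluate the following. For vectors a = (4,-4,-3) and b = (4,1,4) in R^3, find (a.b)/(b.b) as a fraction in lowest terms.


Projection coefficient = (a . b) / (b . b)
a . b = 4*4 + (-4)*1 + (-3)*4
= 16 + (-4) + (-12) = 0
b . b = 4^2 + 1^2 + 4^2
= 16 + 1 + 16 = 33
Coefficient = 0/33
In lowest terms: 0/1


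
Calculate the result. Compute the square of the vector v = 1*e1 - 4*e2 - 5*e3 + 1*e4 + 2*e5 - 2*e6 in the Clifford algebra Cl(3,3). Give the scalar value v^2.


v^2 = sum of c_i^2 * e_i^2
Positive signature terms (e_i^2 = +1): 1^2 + (-4)^2 + (-5)^2 = 42
Negative signature terms (e_j^2 = -1): 1^2 + 2^2 + (-2)^2 = 9
v^2 = 42 - 9 = 33


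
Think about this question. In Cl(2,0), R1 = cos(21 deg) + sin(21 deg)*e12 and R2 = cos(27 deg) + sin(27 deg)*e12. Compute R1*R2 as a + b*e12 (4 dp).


Same-plane rotors commute and their half-angles add:
R1*R2 = cos(a1 + a2) + sin(a1 + a2)*e12.
a1 + a2 = 21 + 27 = 48 deg
cos(48 deg) = 0.6691
sin(48 deg) = 0.7431
R1*R2 = 0.6691 + 0.7431*e12


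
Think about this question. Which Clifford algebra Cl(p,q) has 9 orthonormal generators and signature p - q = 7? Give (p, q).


We need p + q = 9 and p - q = 7.
Adding: 2p = 9 + 7 = 16, so p = 8.
Then q = 9 - 8 = 1.
(p, q) = (8, 1)


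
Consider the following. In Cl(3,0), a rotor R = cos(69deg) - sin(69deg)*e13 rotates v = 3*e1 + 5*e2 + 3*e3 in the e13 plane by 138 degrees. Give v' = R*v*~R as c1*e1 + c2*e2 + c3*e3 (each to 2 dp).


Rotor R = cos(69deg) - sin(69deg)*e13
Rotation angle theta = 2 * 69 = 138 degrees in the e13 plane (e1 -> e3).
The component perpendicular to the plane (e2) is invariant: v'_2 = v2 = 5.00
cos(138deg) = -0.7431, sin(138deg) = 0.6691
v'_1 = v1*cos(theta) - v3*sin(theta) = 3*(-0.7431) - 3*0.6691 = -4.24
v'_3 = v1*sin(theta) + v3*cos(theta) = 3*0.6691 + 3*(-0.7431) = -0.22
v' = -4.24*e1 + 5.00*e2 - 0.22*e3


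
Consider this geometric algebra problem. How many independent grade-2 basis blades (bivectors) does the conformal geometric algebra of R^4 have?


The conformal model of R^4 uses Cl(5,1) with m = 4 + 2 = 6 generators.
Number of grade-2 blades = C(m, 2) = C(6, 2)
= 6*5/2 = 15


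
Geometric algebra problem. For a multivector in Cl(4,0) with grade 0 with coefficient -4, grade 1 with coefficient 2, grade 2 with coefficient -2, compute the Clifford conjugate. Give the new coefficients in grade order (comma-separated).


Clifford conjugate sign for grade k: (-1)^(k(k+1)/2)
Grade 0: (-1)^(0*1/2) = (-1)^0 = 1, coeff -4 -> -4
Grade 1: (-1)^(1*2/2) = (-1)^1 = -1, coeff 2 -> -2
Grade 2: (-1)^(2*3/2) = (-1)^3 = -1, coeff -2 -> 2
Conjugated coefficients: -4, -2, 2


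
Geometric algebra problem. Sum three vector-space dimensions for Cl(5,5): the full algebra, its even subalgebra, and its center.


n = 5 + 5 = 10
Total dim = 2^10 = 1024
Even subalgebra dim = 2^9 = 512
n is even, so center dim = 1
Sum = 1024 + 512 + 1 = 1537


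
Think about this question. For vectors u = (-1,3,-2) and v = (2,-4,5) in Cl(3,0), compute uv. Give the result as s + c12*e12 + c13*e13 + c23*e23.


In Cl(3,0): e_i^2 = 1, e_ie_j = -e_je_i for i != j.
Scalar part = u . v = (-1)*2 + 3*(-4) + (-2)*5
= -2 + (-12) + (-10) = -24
e12 coeff = (-1)*(-4) - 3*2 = 4 - 6 = -2
e13 coeff = (-1)*5 - (-2)*2 = -5 - (-4) = -1
e23 coeff = 3*5 - (-2)*(-4) = 15 - 8 = 7
uv = -24 - 2*e12 - 1*e13 + 7*e23


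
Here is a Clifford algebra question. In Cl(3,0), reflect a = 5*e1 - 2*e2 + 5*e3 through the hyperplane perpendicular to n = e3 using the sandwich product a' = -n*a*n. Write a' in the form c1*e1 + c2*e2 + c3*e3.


Reflection formula: a' = -n*a*n, with n = e3 (unit vector, n^2 = 1).
For reflection through hyperplane perp to e3:
The component along e3 flips sign, others stay.
a = (5, -2, 5)
a' = (5, -2, -5)
a' = 5*e1 - 2*e2 - 5*e3


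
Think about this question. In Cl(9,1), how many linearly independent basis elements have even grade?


Even subalgebra dimension = 2^(n-1)
n = 9 + 1 = 10
2^(10 - 1) = 2^9 = 512
Verification: sum of C(10,k) for even k = 1 + 45 + 210 + 210 + 45 + 1 = 512
Result = 512


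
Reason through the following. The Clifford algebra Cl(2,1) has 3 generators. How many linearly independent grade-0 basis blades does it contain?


Number of grade-k basis blades in Cl(p,q) with n = p + q is C(n, k).
n = 2 + 1 = 3
C(3, 0) = 3! / (0! * 3!)
= 6 / (1 * 6)
= 1


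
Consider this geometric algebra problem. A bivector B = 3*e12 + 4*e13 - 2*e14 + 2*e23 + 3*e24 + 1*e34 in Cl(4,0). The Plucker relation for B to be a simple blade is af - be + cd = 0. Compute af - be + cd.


Plucker relation: af - be + cd
a*f = 3*1 = 3
b*e = 4*3 = 12
c*d = (-2)*2 = -4
af - be + cd = 3 - 12 + (-4)
= -13


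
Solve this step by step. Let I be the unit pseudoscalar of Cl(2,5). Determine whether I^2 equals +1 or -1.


The pseudoscalar I = e1...e_n (product of all n generators) of Cl(p,q) satisfies I^2 = (-1)^(q + n(n-1)/2).
p = 2, q = 5, n = p + q = 7
n(n-1)/2 = 7 * 6 / 2 = 21
Exponent = q + n(n-1)/2 = 5 + 21 = 26
I^2 = (-1)^26 = +1


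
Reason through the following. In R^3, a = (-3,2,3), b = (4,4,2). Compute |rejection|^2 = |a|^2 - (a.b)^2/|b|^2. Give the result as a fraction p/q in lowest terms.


|a|^2 = (-3)^2 + 2^2 + 3^2 = 22
|b|^2 = 4^2 + 4^2 + 2^2 = 36
a . b = (-3)*4 + 2*4 + 3*2 = 2
(a.b)^2 = 2^2 = 4
|rej|^2 = 22 - 4/36
= (792 - 4)/36
= 788/36
In lowest terms: 197/9


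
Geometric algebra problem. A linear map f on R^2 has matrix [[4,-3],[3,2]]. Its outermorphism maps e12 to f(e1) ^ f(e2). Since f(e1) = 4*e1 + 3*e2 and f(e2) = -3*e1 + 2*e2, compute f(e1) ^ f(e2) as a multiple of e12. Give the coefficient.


The outermorphism of a linear map f sends e1^e2 to f(e1)^f(e2).
f(e1) = 4*e1 + 3*e2
f(e2) = -3*e1 + 2*e2
f(e1) ^ f(e2) = (4*e1 + 3*e2) ^ (-3*e1 + 2*e2)
= 4*2*e12 + 3*(-3)*e21
= (8 - (-9))*e12
= 17*e12
Coefficient = 17


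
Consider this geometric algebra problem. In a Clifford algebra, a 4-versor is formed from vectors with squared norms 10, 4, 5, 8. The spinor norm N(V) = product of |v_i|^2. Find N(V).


Spinor norm N(V) = |v1|^2 * |v2|^2 * ... * |v4|^2
= 10 * 4 * 5 * 8
Running product: 10, 40, 200, 1600
N(V) = 1600


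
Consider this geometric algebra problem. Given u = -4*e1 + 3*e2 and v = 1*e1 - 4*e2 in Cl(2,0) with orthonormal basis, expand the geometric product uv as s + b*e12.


Expand: (-4*e1 + 3*e2)(1*e1 - 4*e2)
= (-4)*1*e1e1 + (-4)*(-4)*e1e2 + 3*1*e2e1 + 3*(-4)*e2e2
Using e1^2 = e2^2 = 1, e2e1 = -e1e2:
Scalar part s = (-4)*1 + 3*(-4) = -4 + (-12) = -16
Bivector part b = (-4)*(-4) - 3*1 = 16 - 3 = 13
uv = -16 + 13*e12


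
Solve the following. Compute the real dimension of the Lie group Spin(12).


Spin(n) double-covers SO(n); both have Lie algebra so(n) of dimension n(n-1)/2.
n = 12
n(n-1) = 12 * 11 = 132
dim Spin(12) = 132/2 = 66


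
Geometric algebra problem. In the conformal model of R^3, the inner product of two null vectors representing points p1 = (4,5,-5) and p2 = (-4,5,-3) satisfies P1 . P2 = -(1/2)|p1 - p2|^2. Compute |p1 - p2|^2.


p1 - p2 = (8, 0, -2)
|p1 - p2|^2 = 8^2 + 0^2 + (-2)^2
= 64 + 0 + 4
= 68


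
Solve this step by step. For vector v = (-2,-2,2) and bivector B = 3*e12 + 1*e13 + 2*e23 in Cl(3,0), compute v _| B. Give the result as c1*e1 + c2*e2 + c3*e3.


Left contraction v _| B = <vB>_1 (grade-1 part of the geometric product vB).
Using e1_|e12 = e2, e2_|e12 = -e1, e1_|e13 = e3, e3_|e13 = -e1, e2_|e23 = e3, e3_|e23 = -e2:
e1 coeff: -v2*b12 - v3*b13 = -(-2)*(3) - (2)*(1) = 4
e2 coeff: v1*b12 - v3*b23 = (-2)*(3) - (2)*(2) = -10
e3 coeff: v1*b13 + v2*b23 = (-2)*(1) + (-2)*(2) = -6
v _| B = 4*e1 - 10*e2 - 6*e3


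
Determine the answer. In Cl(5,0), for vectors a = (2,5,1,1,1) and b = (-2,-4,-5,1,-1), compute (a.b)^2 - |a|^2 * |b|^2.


a . b = 2*(-2) + 5*(-4) + 1*(-5) + 1*1 + 1*(-1)
= -4 + (-20) + (-5) + 1 + (-1) = -29
|a|^2 = 2^2 + 5^2 + 1^2 + 1^2 + 1^2 = 32
|b|^2 = (-2)^2 + (-4)^2 + (-5)^2 + 1^2 + (-1)^2 = 47
(a.b)^2 = (-29)^2 = 841
|a|^2 * |b|^2 = 32 * 47 = 1504
Result = 841 - 1504 = -663


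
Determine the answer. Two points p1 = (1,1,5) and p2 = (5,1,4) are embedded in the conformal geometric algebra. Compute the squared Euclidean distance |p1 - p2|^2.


p1 - p2 = (-4, 0, 1)
|p1 - p2|^2 = (-4)^2 + 0^2 + 1^2
= 16 + 0 + 1
= 17


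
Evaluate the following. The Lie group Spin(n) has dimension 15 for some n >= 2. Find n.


dim Spin(n) = dim so(n) = n(n-1)/2.
Solve n(n-1)/2 = 15, i.e. n^2 - n - 30 = 0.
Discriminant = 1 + 8*15 = 121
n = (1 + sqrt(121))/2 = (1 + 11)/2 = 6


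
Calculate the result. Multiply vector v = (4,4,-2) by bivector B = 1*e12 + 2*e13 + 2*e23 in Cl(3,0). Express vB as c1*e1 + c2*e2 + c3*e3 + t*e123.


vB has grade-1 (vector) and grade-3 (trivector) parts: vB = (v _| B) + (v ^ B).
Vector part <vB>_1:
  e1: -v2*b12 - v3*b13 = -(4)*(1) - (-2)*(2) = 0
  e2: v1*b12 - v3*b23 = (4)*(1) - (-2)*(2) = 8
  e3: v1*b13 + v2*b23 = (4)*(2) + (4)*(2) = 16
Trivector part <vB>_3:
  e123: v1*b23 - v2*b13 + v3*b12 = (4)*(2) - (4)*(2) + (-2)*(1) = -2
vB = 0*e1 + 8*e2 + 16*e3 - 2*e123


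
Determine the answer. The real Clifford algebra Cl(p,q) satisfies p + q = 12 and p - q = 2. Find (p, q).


We need p + q = 12 and p - q = 2.
Adding: 2p = 12 + 2 = 14, so p = 7.
Then q = 12 - 7 = 5.
(p, q) = (7, 5)


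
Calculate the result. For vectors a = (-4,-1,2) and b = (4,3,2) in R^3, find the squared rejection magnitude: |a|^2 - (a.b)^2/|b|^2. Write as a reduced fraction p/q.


|a|^2 = (-4)^2 + (-1)^2 + 2^2 = 21
|b|^2 = 4^2 + 3^2 + 2^2 = 29
a . b = (-4)*4 + (-1)*3 + 2*2 = -15
(a.b)^2 = (-15)^2 = 225
|rej|^2 = 21 - 225/29
= (609 - 225)/29
= 384/29
In lowest terms: 384/29


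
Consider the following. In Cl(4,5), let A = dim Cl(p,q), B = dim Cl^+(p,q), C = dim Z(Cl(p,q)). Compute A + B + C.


n = 4 + 5 = 9
Total dim = 2^9 = 512
Even subalgebra dim = 2^8 = 256
n is odd, so center dim = 2
Sum = 512 + 256 + 2 = 770


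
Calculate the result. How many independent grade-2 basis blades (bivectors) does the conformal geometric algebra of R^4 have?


The conformal model of R^4 uses Cl(5,1) with m = 4 + 2 = 6 generators.
Number of grade-2 blades = C(m, 2) = C(6, 2)
= 6*5/2 = 15


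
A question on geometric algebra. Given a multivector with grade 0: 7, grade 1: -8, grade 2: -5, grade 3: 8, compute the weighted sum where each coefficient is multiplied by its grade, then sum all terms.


Grade-weighted sum = sum of grade_k * coefficient_k
0*7 = 0
1*(-8) = -8
2*(-5) = -10
3*8 = 24
Total = 0 + (-8) + (-10) + 24 = 6


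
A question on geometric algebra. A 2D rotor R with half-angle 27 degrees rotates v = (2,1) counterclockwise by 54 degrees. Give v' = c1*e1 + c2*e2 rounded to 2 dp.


Rotor R = cos(27deg) - sin(27deg)*e12
Rotation angle theta = 2 * 27 = 54 degrees
v' = R*v*~R rotates v by theta.
cos(54deg) = 0.5878, sin(54deg) = 0.8090
v'_1 = 2*cos(54deg) - 1*sin(54deg)
= 2*0.5878 - 1*0.8090
= 0.37
v'_2 = 2*sin(54deg) + 1*cos(54deg)
= 2*0.8090 + 1*0.5878
= 2.21
v' = 0.37*e1 + 2.21*e2


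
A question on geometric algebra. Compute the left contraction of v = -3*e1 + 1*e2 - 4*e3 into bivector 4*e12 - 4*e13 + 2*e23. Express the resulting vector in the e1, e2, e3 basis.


Left contraction v _| B = <vB>_1 (grade-1 part of the geometric product vB).
Using e1_|e12 = e2, e2_|e12 = -e1, e1_|e13 = e3, e3_|e13 = -e1, e2_|e23 = e3, e3_|e23 = -e2:
e1 coeff: -v2*b12 - v3*b13 = -(1)*(4) - (-4)*(-4) = -20
e2 coeff: v1*b12 - v3*b23 = (-3)*(4) - (-4)*(2) = -4
e3 coeff: v1*b13 + v2*b23 = (-3)*(-4) + (1)*(2) = 14
v _| B = -20*e1 - 4*e2 + 14*e3


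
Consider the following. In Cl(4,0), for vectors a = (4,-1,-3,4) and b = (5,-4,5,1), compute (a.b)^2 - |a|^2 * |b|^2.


a . b = 4*5 + (-1)*(-4) + (-3)*5 + 4*1
= 20 + 4 + (-15) + 4 = 13
|a|^2 = 4^2 + (-1)^2 + (-3)^2 + 4^2 = 42
|b|^2 = 5^2 + (-4)^2 + 5^2 + 1^2 = 67
(a.b)^2 = 13^2 = 169
|a|^2 * |b|^2 = 42 * 67 = 2814
Result = 169 - 2814 = -2645


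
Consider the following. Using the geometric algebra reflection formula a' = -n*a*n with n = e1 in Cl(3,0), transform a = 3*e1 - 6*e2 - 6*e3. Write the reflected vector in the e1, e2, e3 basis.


Reflection formula: a' = -n*a*n, with n = e1 (unit vector, n^2 = 1).
For reflection through hyperplane perp to e1:
The component along e1 flips sign, others stay.
a = (3, -6, -6)
a' = (-3, -6, -6)
a' = -3*e1 - 6*e2 - 6*e3


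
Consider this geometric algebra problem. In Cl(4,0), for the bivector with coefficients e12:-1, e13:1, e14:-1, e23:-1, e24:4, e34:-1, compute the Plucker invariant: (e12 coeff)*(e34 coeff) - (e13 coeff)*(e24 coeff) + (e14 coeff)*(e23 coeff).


Plucker relation: af - be + cd
a*f = (-1)*(-1) = 1
b*e = 1*4 = 4
c*d = (-1)*(-1) = 1
af - be + cd = 1 - 4 + 1
= -2


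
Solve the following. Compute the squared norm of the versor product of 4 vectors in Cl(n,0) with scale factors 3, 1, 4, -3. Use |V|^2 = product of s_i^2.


Each vector v_i has |v_i|^2 = s_i^2
Squared scales: 3^2 = 9, 1^2 = 1, 4^2 = 16, (-3)^2 = 9
|V|^2 = 9 * 1 * 16 * 9
= 1296


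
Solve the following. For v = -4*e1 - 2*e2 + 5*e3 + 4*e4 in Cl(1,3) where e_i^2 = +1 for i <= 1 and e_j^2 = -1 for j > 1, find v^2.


v^2 = sum of c_i^2 * e_i^2
Positive signature terms (e_i^2 = +1): (-4)^2 = 16
Negative signature terms (e_j^2 = -1): (-2)^2 + 5^2 + 4^2 = 45
v^2 = 16 - 45 = -29


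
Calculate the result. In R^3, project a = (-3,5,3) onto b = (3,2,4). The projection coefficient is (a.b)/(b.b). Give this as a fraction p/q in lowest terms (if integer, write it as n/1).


Projection coefficient = (a . b) / (b . b)
a . b = (-3)*3 + 5*2 + 3*4
= -9 + 10 + 12 = 13
b . b = 3^2 + 2^2 + 4^2
= 9 + 4 + 16 = 29
Coefficient = 13/29
In lowest terms: 13/29


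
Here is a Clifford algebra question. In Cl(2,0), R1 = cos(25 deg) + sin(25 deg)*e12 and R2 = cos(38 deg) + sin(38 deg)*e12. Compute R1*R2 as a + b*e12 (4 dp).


Same-plane rotors commute and their half-angles add:
R1*R2 = cos(a1 + a2) + sin(a1 + a2)*e12.
a1 + a2 = 25 + 38 = 63 deg
cos(63 deg) = 0.4540
sin(63 deg) = 0.8910
R1*R2 = 0.4540 + 0.8910*e12


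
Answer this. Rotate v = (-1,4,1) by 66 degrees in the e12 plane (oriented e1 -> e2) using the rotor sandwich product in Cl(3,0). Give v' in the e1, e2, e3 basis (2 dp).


Rotor R = cos(33deg) - sin(33deg)*e12
Rotation angle theta = 2 * 33 = 66 degrees in the e12 plane (e1 -> e2).
The component perpendicular to the plane (e3) is invariant: v'_3 = v3 = 1.00
cos(66deg) = 0.4067, sin(66deg) = 0.9135
v'_1 = v1*cos(theta) - v2*sin(theta) = -1*0.4067 - 4*0.9135 = -4.06
v'_2 = v1*sin(theta) + v2*cos(theta) = -1*0.9135 + 4*0.4067 = 0.71
v' = -4.06*e1 + 0.71*e2 + 1.00*e3


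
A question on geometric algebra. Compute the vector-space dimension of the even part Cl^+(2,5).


Even subalgebra dimension = 2^(n-1)
n = 2 + 5 = 7
2^(7 - 1) = 2^6 = 64
Verification: sum of C(7,k) for even k = 1 + 21 + 35 + 7 = 64
Result = 64


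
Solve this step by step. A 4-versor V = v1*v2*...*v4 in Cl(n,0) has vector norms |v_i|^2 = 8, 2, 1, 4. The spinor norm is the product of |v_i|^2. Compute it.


Spinor norm N(V) = |v1|^2 * |v2|^2 * ... * |v4|^2
= 8 * 2 * 1 * 4
Running product: 8, 16, 16, 64
N(V) = 64


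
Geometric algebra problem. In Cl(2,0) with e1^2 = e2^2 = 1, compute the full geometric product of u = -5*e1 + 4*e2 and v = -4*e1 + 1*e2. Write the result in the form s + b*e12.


Expand: (-5*e1 + 4*e2)(-4*e1 + 1*e2)
= (-5)*(-4)*e1e1 + (-5)*1*e1e2 + 4*(-4)*e2e1 + 4*1*e2e2
Using e1^2 = e2^2 = 1, e2e1 = -e1e2:
Scalar part s = (-5)*(-4) + 4*1 = 20 + 4 = 24
Bivector part b = (-5)*1 - 4*(-4) = -5 - (-16) = 11
uv = 24 + 11*e12


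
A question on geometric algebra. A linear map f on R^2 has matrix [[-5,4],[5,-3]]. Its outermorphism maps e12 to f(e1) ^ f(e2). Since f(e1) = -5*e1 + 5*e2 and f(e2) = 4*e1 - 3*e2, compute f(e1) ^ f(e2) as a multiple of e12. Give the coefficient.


The outermorphism of a linear map f sends e1^e2 to f(e1)^f(e2).
f(e1) = -5*e1 + 5*e2
f(e2) = 4*e1 - 3*e2
f(e1) ^ f(e2) = (-5*e1 + 5*e2) ^ (4*e1 - 3*e2)
= (-5)*(-3)*e12 + 5*4*e21
= (15 - 20)*e12
= -5*e12
Coefficient = -5


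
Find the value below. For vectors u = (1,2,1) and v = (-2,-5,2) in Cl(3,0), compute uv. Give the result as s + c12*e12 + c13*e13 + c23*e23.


In Cl(3,0): e_i^2 = 1, e_ie_j = -e_je_i for i != j.
Scalar part = u . v = 1*(-2) + 2*(-5) + 1*2
= -2 + (-10) + 2 = -10
e12 coeff = 1*(-5) - 2*(-2) = -5 - (-4) = -1
e13 coeff = 1*2 - 1*(-2) = 2 - (-2) = 4
e23 coeff = 2*2 - 1*(-5) = 4 - (-5) = 9
uv = -10 - 1*e12 + 4*e13 + 9*e23


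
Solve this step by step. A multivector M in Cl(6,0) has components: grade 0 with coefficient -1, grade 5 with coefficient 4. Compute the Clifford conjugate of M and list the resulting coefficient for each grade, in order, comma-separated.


Clifford conjugate sign for grade k: (-1)^(k(k+1)/2)
Grade 0: (-1)^(0*1/2) = (-1)^0 = 1, coeff -1 -> -1
Grade 5: (-1)^(5*6/2) = (-1)^15 = -1, coeff 4 -> -4
Conjugated coefficients: -1, -4


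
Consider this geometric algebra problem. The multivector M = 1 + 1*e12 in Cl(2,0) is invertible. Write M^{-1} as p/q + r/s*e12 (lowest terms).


M = 1 + 1*e12, where e12^2 = -1.
Since M commutes with its reverse ~M = a - b*e12, M * ~M = a^2 - b^2*e12^2 = a^2 + b^2.
So M^{-1} = ~M / (a^2 + b^2) = (a - b*e12)/(a^2 + b^2).
a^2 + b^2 = 1 + 1 = 2
Scalar part = 1/2 = 1/2
Bivector coeff = -1/2 = -1/2
M^{-1} = 1/2 - 1/2*e12


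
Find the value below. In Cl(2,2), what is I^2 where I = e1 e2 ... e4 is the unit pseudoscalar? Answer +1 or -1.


The pseudoscalar I = e1...e_n (product of all n generators) of Cl(p,q) satisfies I^2 = (-1)^(q + n(n-1)/2).
p = 2, q = 2, n = p + q = 4
n(n-1)/2 = 4 * 3 / 2 = 6
Exponent = q + n(n-1)/2 = 2 + 6 = 8
I^2 = (-1)^8 = +1


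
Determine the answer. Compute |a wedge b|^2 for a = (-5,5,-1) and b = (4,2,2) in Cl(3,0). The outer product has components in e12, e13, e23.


a wedge b = (a1*b2 - a2*b1)*e12 + (a1*b3 - a3*b1)*e13 + (a2*b3 - a3*b2)*e23
e12 coeff: (-5)*2 - 5*4 = -10 - 20 = -30
e13 coeff: (-5)*2 - (-1)*4 = -10 - (-4) = -6
e23 coeff: 5*2 - (-1)*2 = 10 - (-2) = 12
|a wedge b|^2 = (-30)^2 + (-6)^2 + 12^2
= 900 + 36 + 144
= 1080


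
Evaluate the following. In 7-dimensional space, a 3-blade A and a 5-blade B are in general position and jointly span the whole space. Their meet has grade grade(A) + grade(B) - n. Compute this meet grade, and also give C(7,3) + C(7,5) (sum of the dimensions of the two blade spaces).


Meet grade = grade(A) + grade(B) - n
= 3 + 5 - 7 = 1
C(7,3) = 35
C(7,5) = 21
dim_A + dim_B = 35 + 21 = 56


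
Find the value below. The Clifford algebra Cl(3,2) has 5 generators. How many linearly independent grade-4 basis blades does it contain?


Number of grade-k basis blades in Cl(p,q) with n = p + q is C(n, k).
n = 3 + 2 = 5
C(5, 4) = 5! / (4! * 1!)
= 120 / (24 * 1)
= 5


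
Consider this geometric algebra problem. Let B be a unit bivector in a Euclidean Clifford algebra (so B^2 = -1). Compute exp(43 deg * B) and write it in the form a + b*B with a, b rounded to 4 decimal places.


For a unit bivector B with B^2 = -1, the exponential series gives
e^(theta*B) = cos(theta) + sin(theta)*B (the GA analogue of Euler's formula).
theta = 43 degrees = 0.750492 rad
cos(43 deg) = 0.7314
sin(43 deg) = 0.6820
exp(theta*B) = 0.7314 + 0.6820*B


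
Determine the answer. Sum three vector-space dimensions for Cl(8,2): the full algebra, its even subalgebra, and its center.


n = 8 + 2 = 10
Total dim = 2^10 = 1024
Even subalgebra dim = 2^9 = 512
n is even, so center dim = 1
Sum = 1024 + 512 + 1 = 1537


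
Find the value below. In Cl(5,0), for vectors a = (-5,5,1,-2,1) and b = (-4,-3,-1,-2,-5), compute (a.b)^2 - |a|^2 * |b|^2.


a . b = (-5)*(-4) + 5*(-3) + 1*(-1) + (-2)*(-2) + 1*(-5)
= 20 + (-15) + (-1) + 4 + (-5) = 3
|a|^2 = (-5)^2 + 5^2 + 1^2 + (-2)^2 + 1^2 = 56
|b|^2 = (-4)^2 + (-3)^2 + (-1)^2 + (-2)^2 + (-5)^2 = 55
(a.b)^2 = 3^2 = 9
|a|^2 * |b|^2 = 56 * 55 = 3080
Result = 9 - 3080 = -3071


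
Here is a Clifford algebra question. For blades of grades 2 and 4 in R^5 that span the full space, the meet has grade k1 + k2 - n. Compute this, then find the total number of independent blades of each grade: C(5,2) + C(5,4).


Meet grade = grade(A) + grade(B) - n
= 2 + 4 - 5 = 1
C(5,2) = 10
C(5,4) = 5
dim_A + dim_B = 10 + 5 = 15


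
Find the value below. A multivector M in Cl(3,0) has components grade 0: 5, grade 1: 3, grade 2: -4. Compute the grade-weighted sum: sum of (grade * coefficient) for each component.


Grade-weighted sum = sum of grade_k * coefficient_k
0*5 = 0
1*3 = 3
2*(-4) = -8
Total = 0 + 3 + (-8) = -5


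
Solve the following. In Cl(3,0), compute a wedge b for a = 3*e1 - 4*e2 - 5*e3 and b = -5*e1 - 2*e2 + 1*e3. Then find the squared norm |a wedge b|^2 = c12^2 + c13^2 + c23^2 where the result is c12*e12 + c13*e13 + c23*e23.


a wedge b = (a1*b2 - a2*b1)*e12 + (a1*b3 - a3*b1)*e13 + (a2*b3 - a3*b2)*e23
e12 coeff: 3*(-2) - (-4)*(-5) = -6 - 20 = -26
e13 coeff: 3*1 - (-5)*(-5) = 3 - 25 = -22
e23 coeff: (-4)*1 - (-5)*(-2) = -4 - 10 = -14
|a wedge b|^2 = (-26)^2 + (-22)^2 + (-14)^2
= 676 + 484 + 196
= 1356


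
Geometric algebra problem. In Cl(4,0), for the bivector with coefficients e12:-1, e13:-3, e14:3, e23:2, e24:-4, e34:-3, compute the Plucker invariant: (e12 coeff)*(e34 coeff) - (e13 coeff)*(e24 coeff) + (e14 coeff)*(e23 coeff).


Plucker relation: af - be + cd
a*f = (-1)*(-3) = 3
b*e = (-3)*(-4) = 12
c*d = 3*2 = 6
af - be + cd = 3 - 12 + 6
= -3


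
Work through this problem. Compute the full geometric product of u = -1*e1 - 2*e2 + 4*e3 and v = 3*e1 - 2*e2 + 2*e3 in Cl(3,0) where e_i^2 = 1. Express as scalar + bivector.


In Cl(3,0): e_i^2 = 1, e_ie_j = -e_je_i for i != j.
Scalar part = u . v = (-1)*3 + (-2)*(-2) + 4*2
= -3 + 4 + 8 = 9
e12 coeff = (-1)*(-2) - (-2)*3 = 2 - (-6) = 8
e13 coeff = (-1)*2 - 4*3 = -2 - 12 = -14
e23 coeff = (-2)*2 - 4*(-2) = -4 - (-8) = 4
uv = 9 + 8*e12 - 14*e13 + 4*e23


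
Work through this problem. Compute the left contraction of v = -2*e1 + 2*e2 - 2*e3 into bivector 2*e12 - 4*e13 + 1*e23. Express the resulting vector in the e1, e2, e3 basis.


Left contraction v _| B = <vB>_1 (grade-1 part of the geometric product vB).
Using e1_|e12 = e2, e2_|e12 = -e1, e1_|e13 = e3, e3_|e13 = -e1, e2_|e23 = e3, e3_|e23 = -e2:
e1 coeff: -v2*b12 - v3*b13 = -(2)*(2) - (-2)*(-4) = -12
e2 coeff: v1*b12 - v3*b23 = (-2)*(2) - (-2)*(1) = -2
e3 coeff: v1*b13 + v2*b23 = (-2)*(-4) + (2)*(1) = 10
v _| B = -12*e1 - 2*e2 + 10*e3


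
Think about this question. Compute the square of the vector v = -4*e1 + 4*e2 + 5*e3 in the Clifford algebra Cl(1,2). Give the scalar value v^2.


v^2 = sum of c_i^2 * e_i^2
Positive signature terms (e_i^2 = +1): (-4)^2 = 16
Negative signature terms (e_j^2 = -1): 4^2 + 5^2 = 41
v^2 = 16 - 41 = -25


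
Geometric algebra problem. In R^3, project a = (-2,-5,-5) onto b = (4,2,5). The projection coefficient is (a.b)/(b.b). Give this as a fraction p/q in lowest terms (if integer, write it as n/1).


Projection coefficient = (a . b) / (b . b)
a . b = (-2)*4 + (-5)*2 + (-5)*5
= -8 + (-10) + (-25) = -43
b . b = 4^2 + 2^2 + 5^2
= 16 + 4 + 25 = 45
Coefficient = -43/45
In lowest terms: -43/45


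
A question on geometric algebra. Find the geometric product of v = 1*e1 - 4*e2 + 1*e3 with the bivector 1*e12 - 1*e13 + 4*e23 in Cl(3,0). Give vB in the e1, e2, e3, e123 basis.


vB has grade-1 (vector) and grade-3 (trivector) parts: vB = (v _| B) + (v ^ B).
Vector part <vB>_1:
  e1: -v2*b12 - v3*b13 = -(-4)*(1) - (1)*(-1) = 5
  e2: v1*b12 - v3*b23 = (1)*(1) - (1)*(4) = -3
  e3: v1*b13 + v2*b23 = (1)*(-1) + (-4)*(4) = -17
Trivector part <vB>_3:
  e123: v1*b23 - v2*b13 + v3*b12 = (1)*(4) - (-4)*(-1) + (1)*(1) = 1
vB = 5*e1 - 3*e2 - 17*e3 + 1*e123


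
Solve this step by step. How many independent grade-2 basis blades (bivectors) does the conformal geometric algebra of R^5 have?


The conformal model of R^5 uses Cl(6,1) with m = 5 + 2 = 7 generators.
Number of grade-2 blades = C(m, 2) = C(7, 2)
= 7*6/2 = 21
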